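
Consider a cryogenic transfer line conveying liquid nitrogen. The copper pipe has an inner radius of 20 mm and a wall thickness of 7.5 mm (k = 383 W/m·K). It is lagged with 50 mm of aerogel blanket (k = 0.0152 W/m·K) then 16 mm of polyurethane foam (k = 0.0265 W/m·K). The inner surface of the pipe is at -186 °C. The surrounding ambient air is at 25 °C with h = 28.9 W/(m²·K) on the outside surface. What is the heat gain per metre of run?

Treating each annulus and film as a series resistance:
R_copper pipe wall = ln(27.5/20)/(2π×383×1) = 1.323×10^-4 K/W
R_aerogel blanket = ln(77.5/27.5)/(2π×0.0152×1) = 10.85 K/W
R_polyurethane foam = ln(93.5/77.5)/(2π×0.0265×1) = 1.127 K/W
R_outer film = 1/(h_o·2πr_oL) = 1/(28.9×2π×0.0935×1) = 0.0589 K/W
R_total = 12.03 K/W
Q = ΔT/R_total = 211/12.03

q′ ≈ 17.5 W/m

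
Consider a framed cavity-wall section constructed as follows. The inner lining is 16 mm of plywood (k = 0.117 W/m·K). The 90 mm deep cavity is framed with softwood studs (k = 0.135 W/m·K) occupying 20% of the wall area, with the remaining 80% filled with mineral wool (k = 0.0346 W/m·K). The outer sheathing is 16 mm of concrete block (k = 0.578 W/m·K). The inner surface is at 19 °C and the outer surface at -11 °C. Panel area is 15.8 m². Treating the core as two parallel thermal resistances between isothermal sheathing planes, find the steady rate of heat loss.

Sheathing layers in series; stud and cavity paths in parallel between them.
R_inner = 0.016/(0.117×15.8) = 0.008655 K/W
R_stud  = 0.09/(0.135×0.2×15.8) = 0.211 K/W
R_cav   = 0.09/(0.0346×0.8×15.8) = 0.2058 K/W
1/R_core = 1/R_stud + 1/R_cav → R_core = 0.1042 K/W
R_outer = 0.016/(0.578×15.8) = 0.001752 K/W
R_total = 0.1146 K/W
Q = ΔT/R_total = 30/0.1146

Q ≈ 262 W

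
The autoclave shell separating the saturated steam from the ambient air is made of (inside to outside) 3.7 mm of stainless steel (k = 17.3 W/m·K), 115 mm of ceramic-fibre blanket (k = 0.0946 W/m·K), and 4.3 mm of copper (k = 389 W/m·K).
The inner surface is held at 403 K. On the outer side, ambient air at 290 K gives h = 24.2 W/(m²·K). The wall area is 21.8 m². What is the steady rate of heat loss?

Q ≈ 1960 W

Thermal resistances in series:
R_stainless steel = L/(kA) = 0.0037/(17.3×21.8) = 9.811×10^-6 K/W
R_ceramic-fibre blanket = L/(kA) = 0.115/(0.0946×21.8) = 0.05576 K/W
R_copper = L/(kA) = 0.0043/(389×21.8) = 5.071×10^-7 K/W
R_outer film = 1/(h_o·A) = 1/(24.2×21.8) = 0.001896 K/W
R_total = 0.05767 K/W
Q = ΔT / R_total = 113 / 0.05767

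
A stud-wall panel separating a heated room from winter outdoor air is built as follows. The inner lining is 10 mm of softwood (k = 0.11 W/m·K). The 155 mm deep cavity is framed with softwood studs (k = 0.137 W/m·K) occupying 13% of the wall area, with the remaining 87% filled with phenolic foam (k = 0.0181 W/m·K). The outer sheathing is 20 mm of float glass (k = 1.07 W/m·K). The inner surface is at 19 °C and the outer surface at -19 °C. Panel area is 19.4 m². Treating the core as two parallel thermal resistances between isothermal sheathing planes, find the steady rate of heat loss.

Sheathing layers in series; stud and cavity paths in parallel between them.
R_inner = 0.01/(0.11×19.4) = 0.004686 K/W
R_stud  = 0.155/(0.137×0.13×19.4) = 0.4486 K/W
R_cav   = 0.155/(0.0181×0.87×19.4) = 0.5074 K/W
1/R_core = 1/R_stud + 1/R_cav → R_core = 0.2381 K/W
R_outer = 0.02/(1.07×19.4) = 9.635×10^-4 K/W
R_total = 0.2437 K/W
Q = ΔT/R_total = 38/0.2437

Q ≈ 156 W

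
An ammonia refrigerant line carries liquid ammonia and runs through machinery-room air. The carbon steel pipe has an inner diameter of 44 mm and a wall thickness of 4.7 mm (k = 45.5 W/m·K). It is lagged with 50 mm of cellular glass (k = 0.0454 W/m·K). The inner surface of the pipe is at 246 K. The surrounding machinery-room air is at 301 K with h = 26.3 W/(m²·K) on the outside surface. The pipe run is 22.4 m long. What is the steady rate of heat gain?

Radial resistances (cylindrical: R_cond = ln(r_o/r_i)/(2πkL), R_conv = 1/(h·2πrL)):
R_carbon steel pipe wall = ln(26.7/22)/(2π×45.5×22.4) = 3.024×10^-5 K/W
R_cellular glass = ln(76.7/26.7)/(2π×0.0454×22.4) = 0.1651 K/W
R_outer film = 1/(h_o·2πr_oL) = 1/(26.3×2π×0.0767×22.4) = 0.003522 K/W
R_total = 0.1687 K/W
Q = ΔT/R_total = 55/0.1687

Q ≈ 326 W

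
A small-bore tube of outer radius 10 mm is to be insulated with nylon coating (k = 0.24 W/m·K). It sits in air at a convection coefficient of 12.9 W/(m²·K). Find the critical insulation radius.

For a cylinder r_cr = k/h = 0.24/12.9
r_cr = 18.6 mm; since the bare radius (10 mm) is below r_cr, adding a thin layer of insulation will *increase* heat loss.

r_cr ≈ 18.6 mm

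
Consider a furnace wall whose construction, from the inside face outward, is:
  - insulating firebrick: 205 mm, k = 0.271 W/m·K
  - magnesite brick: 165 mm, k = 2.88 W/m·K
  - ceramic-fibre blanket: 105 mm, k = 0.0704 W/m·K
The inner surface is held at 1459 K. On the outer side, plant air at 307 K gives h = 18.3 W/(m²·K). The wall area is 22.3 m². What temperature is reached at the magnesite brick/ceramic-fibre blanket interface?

T ≈ 1060 K

Series thermal resistances:
R_insulating firebrick = L/(kA) = 0.205/(0.271×22.3) = 0.03392 K/W
R_magnesite brick = L/(kA) = 0.165/(2.88×22.3) = 0.002569 K/W
R_ceramic-fibre blanket = L/(kA) = 0.105/(0.0704×22.3) = 0.06688 K/W
R_outer film = 1/(h_o·A) = 1/(18.3×22.3) = 0.00245 K/W
R_total = 0.1058 K/W;  Q = ΔT/R_total = 1152/0.1058 = 10890 W
T_interface = T_inner − Q·ΣR(inner→interface) = 1459 − 10900×0.03649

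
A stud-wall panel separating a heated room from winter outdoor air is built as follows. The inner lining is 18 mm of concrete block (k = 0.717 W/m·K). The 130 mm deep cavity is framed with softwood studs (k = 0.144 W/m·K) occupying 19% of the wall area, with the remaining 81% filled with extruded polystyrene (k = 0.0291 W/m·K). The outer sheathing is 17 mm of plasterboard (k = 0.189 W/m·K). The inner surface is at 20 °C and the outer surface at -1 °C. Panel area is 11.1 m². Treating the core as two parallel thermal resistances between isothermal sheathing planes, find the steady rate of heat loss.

Sheathing layers in series; stud and cavity paths in parallel between them.
R_inner = 0.018/(0.717×11.1) = 0.002262 K/W
R_stud  = 0.13/(0.144×0.19×11.1) = 0.4281 K/W
R_cav   = 0.13/(0.0291×0.81×11.1) = 0.4969 K/W
1/R_core = 1/R_stud + 1/R_cav → R_core = 0.23 K/W
R_outer = 0.017/(0.189×11.1) = 0.008103 K/W
R_total = 0.2403 K/W
Q = ΔT/R_total = 21/0.2403

Q ≈ 87.4 W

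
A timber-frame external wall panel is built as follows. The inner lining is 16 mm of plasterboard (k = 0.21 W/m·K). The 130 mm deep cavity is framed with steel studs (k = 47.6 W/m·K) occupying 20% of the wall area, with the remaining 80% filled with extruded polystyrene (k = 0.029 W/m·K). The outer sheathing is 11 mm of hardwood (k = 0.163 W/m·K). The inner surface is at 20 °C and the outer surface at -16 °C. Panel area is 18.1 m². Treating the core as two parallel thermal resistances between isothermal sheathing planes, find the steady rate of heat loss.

Q ≈ 4140 W

Sheathing layers in series; stud and cavity paths in parallel between them.
R_inner = 0.016/(0.21×18.1) = 0.004209 K/W
R_stud  = 0.13/(47.6×0.2×18.1) = 7.544×10^-4 K/W
R_cav   = 0.13/(0.029×0.8×18.1) = 0.3096 K/W
1/R_core = 1/R_stud + 1/R_cav → R_core = 7.526×10^-4 K/W
R_outer = 0.011/(0.163×18.1) = 0.003728 K/W
R_total = 0.00869 K/W
Q = ΔT/R_total = 36/0.00869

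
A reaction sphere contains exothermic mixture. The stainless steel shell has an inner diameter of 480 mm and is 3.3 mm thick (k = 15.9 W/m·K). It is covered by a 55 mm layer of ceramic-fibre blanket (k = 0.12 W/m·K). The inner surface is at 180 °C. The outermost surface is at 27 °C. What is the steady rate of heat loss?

Radial (spherical) resistances in series:
R_stainless steel shell = (1/0.24 − 1/0.2433)/(4π×15.9) = 2.828×10^-4 K/W
R_ceramic-fibre blanket = (1/0.2433 − 1/0.2983)/(4π×0.12) = 0.5025 K/W
R_total = 0.5028 K/W
Q = ΔT/R_total = 153/0.5028

Q ≈ 304 W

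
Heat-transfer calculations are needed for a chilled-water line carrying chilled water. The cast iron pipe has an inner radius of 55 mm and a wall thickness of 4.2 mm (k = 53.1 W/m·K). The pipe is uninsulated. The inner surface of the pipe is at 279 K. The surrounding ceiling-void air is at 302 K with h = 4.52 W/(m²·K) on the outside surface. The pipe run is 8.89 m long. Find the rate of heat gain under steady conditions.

Q ≈ 344 W

Cylindrical conduction, so R = ln(r₂/r₁)/(2πkL) per layer, in series:
R_cast iron pipe wall = ln(59.2/55)/(2π×53.1×8.89) = 2.481×10^-5 K/W
R_outer film = 1/(h_o·2πr_oL) = 1/(4.52×2π×0.0592×8.89) = 0.0669 K/W
R_total = 0.06693 K/W
Q = ΔT/R_total = 23/0.06693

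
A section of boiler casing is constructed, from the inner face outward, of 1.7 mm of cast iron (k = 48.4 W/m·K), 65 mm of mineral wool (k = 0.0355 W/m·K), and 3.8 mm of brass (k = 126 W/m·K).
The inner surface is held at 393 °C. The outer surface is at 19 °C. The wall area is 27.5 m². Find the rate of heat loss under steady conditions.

Q ≈ 5620 W

Using the resistance-network approach (series):
R_cast iron = L/(kA) = 0.0017/(48.4×27.5) = 1.277×10^-6 K/W
R_mineral wool = L/(kA) = 0.065/(0.0355×27.5) = 0.06658 K/W
R_brass = L/(kA) = 0.0038/(126×27.5) = 1.097×10^-6 K/W
R_total = 0.06658 K/W
Q = ΔT / R_total = 374 / 0.06658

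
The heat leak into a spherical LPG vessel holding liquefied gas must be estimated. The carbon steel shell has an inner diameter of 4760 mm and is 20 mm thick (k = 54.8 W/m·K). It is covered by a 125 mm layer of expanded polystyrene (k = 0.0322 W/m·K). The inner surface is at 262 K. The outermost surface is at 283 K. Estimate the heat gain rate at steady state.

Q ≈ 412 W

Radial (spherical) resistances in series:
R_carbon steel shell = (1/2.38 − 1/2.4)/(4π×54.8) = 5.085×10^-6 K/W
R_expanded polystyrene = (1/2.4 − 1/2.525)/(4π×0.0322) = 0.05098 K/W
R_total = 0.05098 K/W
Q = ΔT/R_total = 21/0.05098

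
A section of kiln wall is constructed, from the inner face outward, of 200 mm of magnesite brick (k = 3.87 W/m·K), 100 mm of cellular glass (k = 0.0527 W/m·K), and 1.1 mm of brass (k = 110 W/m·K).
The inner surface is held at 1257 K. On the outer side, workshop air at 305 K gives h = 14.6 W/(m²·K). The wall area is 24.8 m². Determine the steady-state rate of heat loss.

Using the resistance-network approach (series):
R_magnesite brick = L/(kA) = 0.2/(3.87×24.8) = 0.002084 K/W
R_cellular glass = L/(kA) = 0.1/(0.0527×24.8) = 0.07651 K/W
R_brass = L/(kA) = 0.0011/(110×24.8) = 4.032×10^-7 K/W
R_outer film = 1/(h_o·A) = 1/(14.6×24.8) = 0.002762 K/W
R_total = 0.08136 K/W
Q = ΔT / R_total = 952 / 0.08136

Q ≈ 11700 W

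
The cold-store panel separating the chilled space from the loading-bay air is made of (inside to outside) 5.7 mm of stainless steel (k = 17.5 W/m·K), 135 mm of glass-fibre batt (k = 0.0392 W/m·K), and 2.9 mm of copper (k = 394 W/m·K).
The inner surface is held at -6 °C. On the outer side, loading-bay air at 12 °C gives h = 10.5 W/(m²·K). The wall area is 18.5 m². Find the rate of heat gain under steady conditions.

Q ≈ 94.1 W

Thermal resistances in series:
R_stainless steel = L/(kA) = 0.0057/(17.5×18.5) = 1.761×10^-5 K/W
R_glass-fibre batt = L/(kA) = 0.135/(0.0392×18.5) = 0.1862 K/W
R_copper = L/(kA) = 0.0029/(394×18.5) = 3.979×10^-7 K/W
R_outer film = 1/(h_o·A) = 1/(10.5×18.5) = 0.005148 K/W
R_total = 0.1913 K/W
Q = ΔT / R_total = 18 / 0.1913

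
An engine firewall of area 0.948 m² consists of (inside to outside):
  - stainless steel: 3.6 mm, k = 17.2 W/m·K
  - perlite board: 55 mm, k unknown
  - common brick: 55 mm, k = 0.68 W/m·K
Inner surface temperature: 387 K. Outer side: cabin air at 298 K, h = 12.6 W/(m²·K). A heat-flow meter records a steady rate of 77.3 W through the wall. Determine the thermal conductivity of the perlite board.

Treating each layer as a thermal resistance in series:
R_stainless steel = L/(kA) = 0.0036/(17.2×0.948) = 2.208×10^-4 K/W
R_common brick = L/(kA) = 0.055/(0.68×0.948) = 0.08532 K/W
R_outer film = 1/(h_o·A) = 1/(12.6×0.948) = 0.08372 K/W
Sum of known resistances R_other = 0.1693 K/W
Total R = ΔT/Q = 89/77.3 = 1.151 K/W
R_perlite board = R_total − R_other = 0.9821 K/W
k = L/(R·A) = 0.055/(0.9821×0.948)

k ≈ 0.0591 W/(m·K)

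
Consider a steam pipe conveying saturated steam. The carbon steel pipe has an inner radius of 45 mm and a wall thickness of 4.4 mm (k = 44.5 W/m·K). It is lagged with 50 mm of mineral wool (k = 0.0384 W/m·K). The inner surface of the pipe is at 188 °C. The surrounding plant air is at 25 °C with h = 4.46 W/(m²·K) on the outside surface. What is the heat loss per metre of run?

For a radial system each layer contributes R = ln(r_out/r_in)/(2πkL); films add R = 1/(hA).
R_carbon steel pipe wall = ln(49.4/45)/(2π×44.5×1) = 3.336×10^-4 K/W
R_mineral wool = ln(99.4/49.4)/(2π×0.0384×1) = 2.898 K/W
R_outer film = 1/(h_o·2πr_oL) = 1/(4.46×2π×0.0994×1) = 0.359 K/W
R_total = 3.257 K/W
Q = ΔT/R_total = 163/3.257

q′ ≈ 50 W/m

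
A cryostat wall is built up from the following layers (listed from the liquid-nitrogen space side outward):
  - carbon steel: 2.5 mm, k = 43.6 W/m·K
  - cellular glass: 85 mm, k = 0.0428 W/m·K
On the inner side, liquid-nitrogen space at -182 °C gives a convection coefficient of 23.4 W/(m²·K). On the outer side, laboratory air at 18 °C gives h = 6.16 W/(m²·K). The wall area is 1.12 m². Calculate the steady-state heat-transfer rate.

Thermal resistances in series:
R_inner film = 1/(h_i·A) = 1/(23.4×1.12) = 0.03816 K/W
R_carbon steel = L/(kA) = 0.0025/(43.6×1.12) = 5.12×10^-5 K/W
R_cellular glass = L/(kA) = 0.085/(0.0428×1.12) = 1.773 K/W
R_outer film = 1/(h_o·A) = 1/(6.16×1.12) = 0.1449 K/W
R_total = 1.956 K/W
Q = ΔT / R_total = 200 / 1.956

Q ≈ 102 W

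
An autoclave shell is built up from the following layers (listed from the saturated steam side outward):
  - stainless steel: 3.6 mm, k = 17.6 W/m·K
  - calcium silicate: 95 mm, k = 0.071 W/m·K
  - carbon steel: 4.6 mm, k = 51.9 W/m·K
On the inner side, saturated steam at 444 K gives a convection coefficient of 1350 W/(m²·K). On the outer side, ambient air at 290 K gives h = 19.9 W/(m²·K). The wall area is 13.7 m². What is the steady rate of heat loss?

Q ≈ 1520 W

Thermal resistances in series:
R_inner film = 1/(h_i·A) = 1/(1350×13.7) = 5.407×10^-5 K/W
R_stainless steel = L/(kA) = 0.0036/(17.6×13.7) = 1.493×10^-5 K/W
R_calcium silicate = L/(kA) = 0.095/(0.071×13.7) = 0.09767 K/W
R_carbon steel = L/(kA) = 0.0046/(51.9×13.7) = 6.469×10^-6 K/W
R_outer film = 1/(h_o·A) = 1/(19.9×13.7) = 0.003668 K/W
R_total = 0.1014 K/W
Q = ΔT / R_total = 154 / 0.1014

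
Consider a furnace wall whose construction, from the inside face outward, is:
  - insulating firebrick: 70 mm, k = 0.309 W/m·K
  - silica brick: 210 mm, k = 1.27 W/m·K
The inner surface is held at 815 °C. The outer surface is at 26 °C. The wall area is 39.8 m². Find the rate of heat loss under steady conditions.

Q ≈ 80100 W

Treating each layer as a thermal resistance in series:
R_insulating firebrick = L/(kA) = 0.07/(0.309×39.8) = 0.005692 K/W
R_silica brick = L/(kA) = 0.21/(1.27×39.8) = 0.004155 K/W
R_total = 0.009847 K/W
Q = ΔT / R_total = 789 / 0.009847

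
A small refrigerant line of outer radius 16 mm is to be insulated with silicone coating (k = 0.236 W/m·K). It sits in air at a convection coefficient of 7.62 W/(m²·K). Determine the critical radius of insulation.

r_cr ≈ 31 mm

For a cylinder r_cr = k/h = 0.236/7.62
r_cr = 31 mm; since the bare radius (16 mm) is below r_cr, adding a thin layer of insulation will *increase* heat loss.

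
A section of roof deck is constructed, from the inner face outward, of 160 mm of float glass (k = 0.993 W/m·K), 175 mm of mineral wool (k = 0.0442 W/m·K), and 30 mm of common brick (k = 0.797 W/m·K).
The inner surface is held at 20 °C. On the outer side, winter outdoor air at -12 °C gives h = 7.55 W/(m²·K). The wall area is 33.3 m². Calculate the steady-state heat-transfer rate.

Q ≈ 248 W

Series thermal resistances:
R_float glass = L/(kA) = 0.16/(0.993×33.3) = 0.004839 K/W
R_mineral wool = L/(kA) = 0.175/(0.0442×33.3) = 0.1189 K/W
R_common brick = L/(kA) = 0.03/(0.797×33.3) = 0.00113 K/W
R_outer film = 1/(h_o·A) = 1/(7.55×33.3) = 0.003977 K/W
R_total = 0.1288 K/W
Q = ΔT / R_total = 32 / 0.1288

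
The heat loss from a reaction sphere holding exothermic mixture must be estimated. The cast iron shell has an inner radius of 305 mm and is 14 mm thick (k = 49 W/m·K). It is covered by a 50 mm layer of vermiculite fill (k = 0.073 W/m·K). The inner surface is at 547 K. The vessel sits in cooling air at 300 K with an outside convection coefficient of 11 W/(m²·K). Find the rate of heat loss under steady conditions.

Spherical conduction: R = (1/r_in − 1/r_out)/(4πk) per layer; series-sum.
R_cast iron shell = (1/0.305 − 1/0.319)/(4π×49) = 2.337×10^-4 K/W
R_vermiculite fill = (1/0.319 − 1/0.369)/(4π×0.073) = 0.463 K/W
R_outer film = 1/(h·4πr_o²) = 1/(11×4π×0.369²) = 0.05313 K/W
R_total = 0.5164 K/W
Q = ΔT/R_total = 247/0.5164

Q ≈ 478 W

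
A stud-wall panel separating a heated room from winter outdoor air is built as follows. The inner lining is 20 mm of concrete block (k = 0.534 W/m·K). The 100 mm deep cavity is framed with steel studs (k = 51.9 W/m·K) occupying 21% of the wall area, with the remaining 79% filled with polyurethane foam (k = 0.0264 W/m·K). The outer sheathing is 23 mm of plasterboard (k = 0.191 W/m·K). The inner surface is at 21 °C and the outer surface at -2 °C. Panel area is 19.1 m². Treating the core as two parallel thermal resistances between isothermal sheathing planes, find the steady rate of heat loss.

Sheathing layers in series; stud and cavity paths in parallel between them.
R_inner = 0.02/(0.534×19.1) = 0.001961 K/W
R_stud  = 0.1/(51.9×0.21×19.1) = 4.804×10^-4 K/W
R_cav   = 0.1/(0.0264×0.79×19.1) = 0.251 K/W
1/R_core = 1/R_stud + 1/R_cav → R_core = 4.795×10^-4 K/W
R_outer = 0.023/(0.191×19.1) = 0.006305 K/W
R_total = 0.008745 K/W
Q = ΔT/R_total = 23/0.008745

Q ≈ 2630 W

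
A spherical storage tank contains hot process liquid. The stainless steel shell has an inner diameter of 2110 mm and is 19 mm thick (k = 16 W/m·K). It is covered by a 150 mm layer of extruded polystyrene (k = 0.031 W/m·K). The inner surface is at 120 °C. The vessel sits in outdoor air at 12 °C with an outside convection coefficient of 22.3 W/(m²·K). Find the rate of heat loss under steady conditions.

Q ≈ 366 W

Each spherical layer contributes R = (1/r_i − 1/r_o)/(4πk):
R_stainless steel shell = (1/1.055 − 1/1.074)/(4π×16) = 8.34×10^-5 K/W
R_extruded polystyrene = (1/1.074 − 1/1.224)/(4π×0.031) = 0.2929 K/W
R_outer film = 1/(h·4πr_o²) = 1/(22.3×4π×1.224²) = 0.002382 K/W
R_total = 0.2954 K/W
Q = ΔT/R_total = 108/0.2954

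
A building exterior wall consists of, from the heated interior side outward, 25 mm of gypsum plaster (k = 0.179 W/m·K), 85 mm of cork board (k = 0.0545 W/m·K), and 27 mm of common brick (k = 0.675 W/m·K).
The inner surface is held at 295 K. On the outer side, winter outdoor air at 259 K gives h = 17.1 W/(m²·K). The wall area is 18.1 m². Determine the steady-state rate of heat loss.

Series thermal resistances:
R_gypsum plaster = L/(kA) = 0.025/(0.179×18.1) = 0.007716 K/W
R_cork board = L/(kA) = 0.085/(0.0545×18.1) = 0.08617 K/W
R_common brick = L/(kA) = 0.027/(0.675×18.1) = 0.00221 K/W
R_outer film = 1/(h_o·A) = 1/(17.1×18.1) = 0.003231 K/W
R_total = 0.09932 K/W
Q = ΔT / R_total = 36 / 0.09932

Q ≈ 362 W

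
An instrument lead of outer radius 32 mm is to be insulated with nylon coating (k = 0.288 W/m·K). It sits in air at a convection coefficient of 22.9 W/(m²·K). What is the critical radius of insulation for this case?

r_cr ≈ 12.6 mm

For a cylinder r_cr = k/h = 0.288/22.9
r_cr = 12.6 mm; since the bare radius (32 mm) is above r_cr, any added insulation will reduce heat loss.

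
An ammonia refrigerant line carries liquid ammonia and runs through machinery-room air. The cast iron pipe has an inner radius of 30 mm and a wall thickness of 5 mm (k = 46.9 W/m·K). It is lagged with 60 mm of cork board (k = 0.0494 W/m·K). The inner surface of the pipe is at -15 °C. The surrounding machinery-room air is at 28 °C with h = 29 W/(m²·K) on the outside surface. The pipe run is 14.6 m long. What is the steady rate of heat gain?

Q ≈ 192 W

Treating each annulus and film as a series resistance:
R_cast iron pipe wall = ln(35/30)/(2π×46.9×14.6) = 3.583×10^-5 K/W
R_cork board = ln(95/35)/(2π×0.0494×14.6) = 0.2203 K/W
R_outer film = 1/(h_o·2πr_oL) = 1/(29×2π×0.095×14.6) = 0.003957 K/W
R_total = 0.2243 K/W
Q = ΔT/R_total = 43/0.2243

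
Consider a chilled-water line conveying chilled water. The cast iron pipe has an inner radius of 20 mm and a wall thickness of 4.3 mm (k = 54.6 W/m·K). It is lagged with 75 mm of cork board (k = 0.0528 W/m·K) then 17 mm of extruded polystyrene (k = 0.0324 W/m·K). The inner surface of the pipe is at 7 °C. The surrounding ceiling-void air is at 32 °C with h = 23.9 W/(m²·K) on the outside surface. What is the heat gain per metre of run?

Radial resistances (cylindrical: R_cond = ln(r_o/r_i)/(2πkL), R_conv = 1/(h·2πrL)):
R_cast iron pipe wall = ln(24.3/20)/(2π×54.6×1) = 5.677×10^-4 K/W
R_cork board = ln(99.3/24.3)/(2π×0.0528×1) = 4.243 K/W
R_extruded polystyrene = ln(116.3/99.3)/(2π×0.0324×1) = 0.7763 K/W
R_outer film = 1/(h_o·2πr_oL) = 1/(23.9×2π×0.1163×1) = 0.05726 K/W
R_total = 5.077 K/W
Q = ΔT/R_total = 25/5.077

q′ ≈ 4.92 W/m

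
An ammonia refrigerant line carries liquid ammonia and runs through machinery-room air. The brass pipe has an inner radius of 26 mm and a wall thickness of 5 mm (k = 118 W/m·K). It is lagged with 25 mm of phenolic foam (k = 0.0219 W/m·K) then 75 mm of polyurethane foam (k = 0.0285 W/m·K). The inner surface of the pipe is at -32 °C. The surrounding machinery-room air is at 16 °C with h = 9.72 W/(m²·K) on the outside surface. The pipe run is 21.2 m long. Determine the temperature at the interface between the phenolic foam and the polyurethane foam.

T ≈ -9.5 °C

Cylindrical conduction, so R = ln(r₂/r₁)/(2πkL) per layer, in series:
R_brass pipe wall = ln(31/26)/(2π×118×21.2) = 1.119×10^-5 K/W
R_phenolic foam = ln(56/31)/(2π×0.0219×21.2) = 0.2027 K/W
R_polyurethane foam = ln(131/56)/(2π×0.0285×21.2) = 0.2239 K/W
R_outer film = 1/(h_o·2πr_oL) = 1/(9.72×2π×0.131×21.2) = 0.005896 K/W
R_total = 0.4325 K/W
Q = ΔT/R_total = 48/0.4325
Q = 111 W
T_interface = T_inner + Q·ΣR(inner→interface) = -32 + 111×0.2027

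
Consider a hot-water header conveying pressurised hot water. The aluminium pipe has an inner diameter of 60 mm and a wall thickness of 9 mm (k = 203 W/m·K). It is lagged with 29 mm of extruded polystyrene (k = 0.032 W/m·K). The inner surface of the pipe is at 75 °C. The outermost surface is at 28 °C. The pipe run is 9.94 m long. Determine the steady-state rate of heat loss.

Q ≈ 169 W

Cylindrical conduction, so R = ln(r₂/r₁)/(2πkL) per layer, in series:
R_aluminium pipe wall = ln(39/30)/(2π×203×9.94) = 2.069×10^-5 K/W
R_extruded polystyrene = ln(68/39)/(2π×0.032×9.94) = 0.2782 K/W
R_total = 0.2782 K/W
Q = ΔT/R_total = 47/0.2782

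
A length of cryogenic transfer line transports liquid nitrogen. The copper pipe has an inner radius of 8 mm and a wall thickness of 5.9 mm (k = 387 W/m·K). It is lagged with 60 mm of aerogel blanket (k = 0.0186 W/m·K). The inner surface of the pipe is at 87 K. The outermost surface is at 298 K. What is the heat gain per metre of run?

q′ ≈ 14.8 W/m

For a radial system each layer contributes R = ln(r_out/r_in)/(2πkL); films add R = 1/(hA).
R_copper pipe wall = ln(13.9/8)/(2π×387×1) = 2.272×10^-4 K/W
R_aerogel blanket = ln(73.9/13.9)/(2π×0.0186×1) = 14.3 K/W
R_total = 14.3 K/W
Q = ΔT/R_total = 211/14.3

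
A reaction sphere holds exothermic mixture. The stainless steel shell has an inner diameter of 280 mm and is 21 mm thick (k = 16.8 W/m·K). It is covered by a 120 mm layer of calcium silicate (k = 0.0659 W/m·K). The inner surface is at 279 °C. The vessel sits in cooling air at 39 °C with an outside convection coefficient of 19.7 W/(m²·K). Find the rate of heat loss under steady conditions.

Q ≈ 73.7 W

Radial (spherical) resistances in series:
R_stainless steel shell = (1/0.14 − 1/0.161)/(4π×16.8) = 0.004413 K/W
R_calcium silicate = (1/0.161 − 1/0.281)/(4π×0.0659) = 3.203 K/W
R_outer film = 1/(h·4πr_o²) = 1/(19.7×4π×0.281²) = 0.05116 K/W
R_total = 3.259 K/W
Q = ΔT/R_total = 240/3.259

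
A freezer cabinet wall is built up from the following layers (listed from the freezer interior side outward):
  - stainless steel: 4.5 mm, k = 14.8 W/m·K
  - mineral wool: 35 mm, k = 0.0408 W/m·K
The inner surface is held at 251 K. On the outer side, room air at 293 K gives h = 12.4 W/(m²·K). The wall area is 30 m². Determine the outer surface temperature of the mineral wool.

Series thermal resistances:
R_stainless steel = L/(kA) = 0.0045/(14.8×30) = 1.014×10^-5 K/W
R_mineral wool = L/(kA) = 0.035/(0.0408×30) = 0.02859 K/W
R_outer film = 1/(h_o·A) = 1/(12.4×30) = 0.002688 K/W
R_total = 0.03129 K/W;  Q = ΔT/R_total = 42/0.03129 = 1342 W
T_interface = T_inner + Q·ΣR(inner→interface) = 251 + 1340×0.0286

T ≈ 289 K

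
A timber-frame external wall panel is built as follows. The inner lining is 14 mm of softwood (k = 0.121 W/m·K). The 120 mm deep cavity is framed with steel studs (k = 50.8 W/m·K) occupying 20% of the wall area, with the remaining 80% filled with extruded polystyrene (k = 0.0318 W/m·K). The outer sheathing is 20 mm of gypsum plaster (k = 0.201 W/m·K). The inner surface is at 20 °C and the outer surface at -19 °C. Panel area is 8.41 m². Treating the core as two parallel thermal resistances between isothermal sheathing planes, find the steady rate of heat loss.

Q ≈ 1440 W

Sheathing layers in series; stud and cavity paths in parallel between them.
R_inner = 0.014/(0.121×8.41) = 0.01376 K/W
R_stud  = 0.12/(50.8×0.2×8.41) = 0.001404 K/W
R_cav   = 0.12/(0.0318×0.8×8.41) = 0.5609 K/W
1/R_core = 1/R_stud + 1/R_cav → R_core = 0.001401 K/W
R_outer = 0.02/(0.201×8.41) = 0.01183 K/W
R_total = 0.02699 K/W
Q = ΔT/R_total = 39/0.02699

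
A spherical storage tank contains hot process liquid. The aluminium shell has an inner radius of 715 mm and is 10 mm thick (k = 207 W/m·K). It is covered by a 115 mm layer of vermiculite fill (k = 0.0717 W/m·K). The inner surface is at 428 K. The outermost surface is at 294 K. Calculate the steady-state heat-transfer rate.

Q ≈ 639 W

Radial (spherical) resistances in series:
R_aluminium shell = (1/0.715 − 1/0.725)/(4π×207) = 7.416×10^-6 K/W
R_vermiculite fill = (1/0.725 − 1/0.84)/(4π×0.0717) = 0.2096 K/W
R_total = 0.2096 K/W
Q = ΔT/R_total = 134/0.2096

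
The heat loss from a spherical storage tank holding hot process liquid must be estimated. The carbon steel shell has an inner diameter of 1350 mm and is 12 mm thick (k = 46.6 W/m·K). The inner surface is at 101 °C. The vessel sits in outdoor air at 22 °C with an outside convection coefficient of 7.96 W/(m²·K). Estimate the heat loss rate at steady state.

Each spherical layer contributes R = (1/r_i − 1/r_o)/(4πk):
R_carbon steel shell = (1/0.675 − 1/0.687)/(4π×46.6) = 4.419×10^-5 K/W
R_outer film = 1/(h·4πr_o²) = 1/(7.96×4π×0.687²) = 0.02118 K/W
R_total = 0.02123 K/W
Q = ΔT/R_total = 79/0.02123

Q ≈ 3720 W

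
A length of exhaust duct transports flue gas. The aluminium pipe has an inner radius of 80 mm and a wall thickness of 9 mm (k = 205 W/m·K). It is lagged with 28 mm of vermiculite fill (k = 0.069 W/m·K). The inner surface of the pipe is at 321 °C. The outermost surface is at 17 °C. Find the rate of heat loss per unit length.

q′ ≈ 482 W/m

For a radial system each layer contributes R = ln(r_out/r_in)/(2πkL); films add R = 1/(hA).
R_aluminium pipe wall = ln(89/80)/(2π×205×1) = 8.277×10^-5 K/W
R_vermiculite fill = ln(117/89)/(2π×0.069×1) = 0.6309 K/W
R_total = 0.631 K/W
Q = ΔT/R_total = 304/0.631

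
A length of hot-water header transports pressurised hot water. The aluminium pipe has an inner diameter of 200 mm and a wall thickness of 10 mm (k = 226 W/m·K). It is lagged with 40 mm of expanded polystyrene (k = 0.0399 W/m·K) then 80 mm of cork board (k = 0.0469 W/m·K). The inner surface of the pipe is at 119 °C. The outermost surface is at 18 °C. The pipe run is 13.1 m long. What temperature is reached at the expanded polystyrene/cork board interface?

T ≈ 72.5 °C

Radial resistances (cylindrical: R_cond = ln(r_o/r_i)/(2πkL), R_conv = 1/(h·2πrL)):
R_aluminium pipe wall = ln(110/100)/(2π×226×13.1) = 5.124×10^-6 K/W
R_expanded polystyrene = ln(150/110)/(2π×0.0399×13.1) = 0.09444 K/W
R_cork board = ln(230/150)/(2π×0.0469×13.1) = 0.1107 K/W
R_total = 0.2052 K/W
Q = ΔT/R_total = 101/0.2052
Q = 492 W
T_interface = T_inner − Q·ΣR(inner→interface) = 119 − 492×0.09444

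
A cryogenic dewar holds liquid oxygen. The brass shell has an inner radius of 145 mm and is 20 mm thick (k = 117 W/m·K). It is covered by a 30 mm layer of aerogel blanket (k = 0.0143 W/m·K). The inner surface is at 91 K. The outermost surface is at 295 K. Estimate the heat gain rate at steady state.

Q ≈ 39.3 W

Each spherical layer contributes R = (1/r_i − 1/r_o)/(4πk):
R_brass shell = (1/0.145 − 1/0.165)/(4π×117) = 5.686×10^-4 K/W
R_aerogel blanket = (1/0.165 − 1/0.195)/(4π×0.0143) = 5.189 K/W
R_total = 5.189 K/W
Q = ΔT/R_total = 204/5.189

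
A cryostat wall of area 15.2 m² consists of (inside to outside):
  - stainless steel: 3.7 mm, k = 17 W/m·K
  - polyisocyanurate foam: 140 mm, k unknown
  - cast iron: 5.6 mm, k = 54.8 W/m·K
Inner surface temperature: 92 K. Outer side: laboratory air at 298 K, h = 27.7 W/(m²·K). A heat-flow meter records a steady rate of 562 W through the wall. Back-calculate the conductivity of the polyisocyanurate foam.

k ≈ 0.0253 W/(m·K)

Treating each layer as a thermal resistance in series:
R_stainless steel = L/(kA) = 0.0037/(17×15.2) = 1.432×10^-5 K/W
R_cast iron = L/(kA) = 0.0056/(54.8×15.2) = 6.723×10^-6 K/W
R_outer film = 1/(h_o·A) = 1/(27.7×15.2) = 0.002375 K/W
Sum of known resistances R_other = 0.002396 K/W
Total R = ΔT/Q = 206/562 = 0.3665 K/W
R_polyisocyanurate foam = R_total − R_other = 0.3642 K/W
k = L/(R·A) = 0.14/(0.3642×15.2)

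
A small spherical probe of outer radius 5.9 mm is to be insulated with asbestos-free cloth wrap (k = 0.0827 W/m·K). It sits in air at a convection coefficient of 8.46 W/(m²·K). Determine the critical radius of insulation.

r_cr ≈ 19.6 mm

For a sphere r_cr = 2k/h = 2×0.0827/8.46
r_cr = 19.6 mm; since the bare radius (5.9 mm) is below r_cr, adding a thin layer of insulation will *increase* heat loss.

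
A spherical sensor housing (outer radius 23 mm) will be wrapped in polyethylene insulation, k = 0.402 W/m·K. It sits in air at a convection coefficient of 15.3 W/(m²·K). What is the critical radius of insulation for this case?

For a sphere r_cr = 2k/h = 2×0.402/15.3
r_cr = 52.5 mm; since the bare radius (23 mm) is below r_cr, adding a thin layer of insulation will *increase* heat loss.

r_cr ≈ 52.5 mm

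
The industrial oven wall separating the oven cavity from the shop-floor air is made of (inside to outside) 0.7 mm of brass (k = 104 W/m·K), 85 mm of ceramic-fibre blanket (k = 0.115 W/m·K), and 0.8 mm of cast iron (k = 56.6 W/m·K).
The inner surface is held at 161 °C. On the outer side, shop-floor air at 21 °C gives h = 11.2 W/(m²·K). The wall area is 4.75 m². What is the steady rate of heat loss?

Model the wall as resistances in series:
R_brass = L/(kA) = 0.0007/(104×4.75) = 1.417×10^-6 K/W
R_ceramic-fibre blanket = L/(kA) = 0.085/(0.115×4.75) = 0.1556 K/W
R_cast iron = L/(kA) = 0.0008/(56.6×4.75) = 2.976×10^-6 K/W
R_outer film = 1/(h_o·A) = 1/(11.2×4.75) = 0.0188 K/W
R_total = 0.1744 K/W
Q = ΔT / R_total = 140 / 0.1744

Q ≈ 803 W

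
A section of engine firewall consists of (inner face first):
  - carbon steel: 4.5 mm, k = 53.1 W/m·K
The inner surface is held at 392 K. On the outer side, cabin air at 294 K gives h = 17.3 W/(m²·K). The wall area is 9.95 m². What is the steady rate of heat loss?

Q ≈ 16800 W

Treating each layer as a thermal resistance in series:
R_carbon steel = L/(kA) = 0.0045/(53.1×9.95) = 8.517×10^-6 K/W
R_outer film = 1/(h_o·A) = 1/(17.3×9.95) = 0.005809 K/W
R_total = 0.005818 K/W
Q = ΔT / R_total = 98 / 0.005818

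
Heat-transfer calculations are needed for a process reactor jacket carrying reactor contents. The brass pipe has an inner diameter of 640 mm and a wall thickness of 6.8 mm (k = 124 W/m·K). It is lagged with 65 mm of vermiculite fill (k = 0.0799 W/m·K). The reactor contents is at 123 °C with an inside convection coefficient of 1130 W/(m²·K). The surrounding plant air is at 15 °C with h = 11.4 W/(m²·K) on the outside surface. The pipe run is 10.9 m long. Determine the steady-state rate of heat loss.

Per-layer cylindrical resistances, series-summed:
R_inner film = 1/(h_i·2πr₁L) = 1/(1130×2π×0.32×10.9) = 4.038×10^-5 K/W
R_brass pipe wall = ln(326.8/320)/(2π×124×10.9) = 2.476×10^-6 K/W
R_vermiculite fill = ln(391.8/326.8)/(2π×0.0799×10.9) = 0.03315 K/W
R_outer film = 1/(h_o·2πr_oL) = 1/(11.4×2π×0.3918×10.9) = 0.003269 K/W
R_total = 0.03646 K/W
Q = ΔT/R_total = 108/0.03646

Q ≈ 2960 W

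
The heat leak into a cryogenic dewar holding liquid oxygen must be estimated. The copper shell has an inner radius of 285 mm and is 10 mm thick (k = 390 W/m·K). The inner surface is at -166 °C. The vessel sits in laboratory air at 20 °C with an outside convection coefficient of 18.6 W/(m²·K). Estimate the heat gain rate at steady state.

Q ≈ 3780 W

For a spherical shell R = (1/r₁ − 1/r₂)/(4πk); film R = 1/(h·4πr²). In series:
R_copper shell = (1/0.285 − 1/0.295)/(4π×390) = 2.427×10^-5 K/W
R_outer film = 1/(h·4πr_o²) = 1/(18.6×4π×0.295²) = 0.04916 K/W
R_total = 0.04919 K/W
Q = ΔT/R_total = 186/0.04919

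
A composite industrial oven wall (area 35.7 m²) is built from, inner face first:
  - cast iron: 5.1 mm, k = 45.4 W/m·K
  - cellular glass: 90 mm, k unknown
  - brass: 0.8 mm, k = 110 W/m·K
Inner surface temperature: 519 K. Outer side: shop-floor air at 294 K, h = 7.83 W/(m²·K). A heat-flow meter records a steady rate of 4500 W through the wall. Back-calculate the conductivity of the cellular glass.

Model the wall as resistances in series:
R_cast iron = L/(kA) = 0.0051/(45.4×35.7) = 3.147×10^-6 K/W
R_brass = L/(kA) = 0.0008/(110×35.7) = 2.037×10^-7 K/W
R_outer film = 1/(h_o·A) = 1/(7.83×35.7) = 0.003577 K/W
Sum of known resistances R_other = 0.003581 K/W
Total R = ΔT/Q = 225/4500 = 0.05 K/W
R_cellular glass = R_total − R_other = 0.04642 K/W
k = L/(R·A) = 0.09/(0.04642×35.7)

k ≈ 0.0543 W/(m·K)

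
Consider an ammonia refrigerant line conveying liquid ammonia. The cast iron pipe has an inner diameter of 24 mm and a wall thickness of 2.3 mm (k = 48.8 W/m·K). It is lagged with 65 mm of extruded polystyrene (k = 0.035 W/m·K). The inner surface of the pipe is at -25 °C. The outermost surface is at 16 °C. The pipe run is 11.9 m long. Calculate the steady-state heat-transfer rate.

Q ≈ 62.6 W

Per-layer cylindrical resistances, series-summed:
R_cast iron pipe wall = ln(14.3/12)/(2π×48.8×11.9) = 4.806×10^-5 K/W
R_extruded polystyrene = ln(79.3/14.3)/(2π×0.035×11.9) = 0.6546 K/W
R_total = 0.6546 K/W
Q = ΔT/R_total = 41/0.6546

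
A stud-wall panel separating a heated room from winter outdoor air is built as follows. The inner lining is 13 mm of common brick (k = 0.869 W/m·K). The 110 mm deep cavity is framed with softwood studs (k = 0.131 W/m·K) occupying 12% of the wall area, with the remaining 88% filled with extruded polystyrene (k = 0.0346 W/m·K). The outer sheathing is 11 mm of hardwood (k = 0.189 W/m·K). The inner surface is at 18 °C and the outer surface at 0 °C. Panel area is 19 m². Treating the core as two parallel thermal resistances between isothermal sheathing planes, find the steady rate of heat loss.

Q ≈ 139 W

Sheathing layers in series; stud and cavity paths in parallel between them.
R_inner = 0.013/(0.869×19) = 7.874×10^-4 K/W
R_stud  = 0.11/(0.131×0.12×19) = 0.3683 K/W
R_cav   = 0.11/(0.0346×0.88×19) = 0.1901 K/W
1/R_core = 1/R_stud + 1/R_cav → R_core = 0.1254 K/W
R_outer = 0.011/(0.189×19) = 0.003063 K/W
R_total = 0.1293 K/W
Q = ΔT/R_total = 18/0.1293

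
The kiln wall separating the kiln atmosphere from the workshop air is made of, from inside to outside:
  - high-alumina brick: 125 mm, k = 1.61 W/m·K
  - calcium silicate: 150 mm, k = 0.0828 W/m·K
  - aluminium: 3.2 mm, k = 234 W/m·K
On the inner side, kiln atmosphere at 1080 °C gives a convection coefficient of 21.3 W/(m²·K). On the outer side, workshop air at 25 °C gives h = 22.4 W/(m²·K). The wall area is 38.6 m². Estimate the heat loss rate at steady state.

Series thermal resistances:
R_inner film = 1/(h_i·A) = 1/(21.3×38.6) = 0.001216 K/W
R_high-alumina brick = L/(kA) = 0.125/(1.61×38.6) = 0.002011 K/W
R_calcium silicate = L/(kA) = 0.15/(0.0828×38.6) = 0.04693 K/W
R_aluminium = L/(kA) = 0.0032/(234×38.6) = 3.543×10^-7 K/W
R_outer film = 1/(h_o·A) = 1/(22.4×38.6) = 0.001157 K/W
R_total = 0.05132 K/W
Q = ΔT / R_total = 1055 / 0.05132

Q ≈ 20600 W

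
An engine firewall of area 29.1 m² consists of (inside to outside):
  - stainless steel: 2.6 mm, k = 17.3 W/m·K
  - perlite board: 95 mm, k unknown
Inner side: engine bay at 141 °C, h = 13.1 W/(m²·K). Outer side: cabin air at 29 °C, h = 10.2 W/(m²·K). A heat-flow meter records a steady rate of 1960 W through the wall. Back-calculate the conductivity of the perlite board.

k ≈ 0.0638 W/(m·K)

Thermal resistances in series:
R_inner film = 1/(h_i·A) = 1/(13.1×29.1) = 0.002623 K/W
R_stainless steel = L/(kA) = 0.0026/(17.3×29.1) = 5.165×10^-6 K/W
R_outer film = 1/(h_o·A) = 1/(10.2×29.1) = 0.003369 K/W
Sum of known resistances R_other = 0.005997 K/W
Total R = ΔT/Q = 112/1960 = 0.05714 K/W
R_perlite board = R_total − R_other = 0.05115 K/W
k = L/(R·A) = 0.095/(0.05115×29.1)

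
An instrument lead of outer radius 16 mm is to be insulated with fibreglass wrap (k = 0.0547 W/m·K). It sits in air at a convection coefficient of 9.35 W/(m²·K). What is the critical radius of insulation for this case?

For a cylinder r_cr = k/h = 0.0547/9.35
r_cr = 5.85 mm; since the bare radius (16 mm) is above r_cr, any added insulation will reduce heat loss.

r_cr ≈ 5.85 mm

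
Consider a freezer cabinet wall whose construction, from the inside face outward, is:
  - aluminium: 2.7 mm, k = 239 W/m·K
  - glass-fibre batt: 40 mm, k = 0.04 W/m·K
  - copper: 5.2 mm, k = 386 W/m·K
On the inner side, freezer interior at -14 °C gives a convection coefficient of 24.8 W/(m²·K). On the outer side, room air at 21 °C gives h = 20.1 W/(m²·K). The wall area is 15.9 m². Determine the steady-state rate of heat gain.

Q ≈ 511 W

Thermal resistances in series:
R_inner film = 1/(h_i·A) = 1/(24.8×15.9) = 0.002536 K/W
R_aluminium = L/(kA) = 0.0027/(239×15.9) = 7.105×10^-7 K/W
R_glass-fibre batt = L/(kA) = 0.04/(0.04×15.9) = 0.06289 K/W
R_copper = L/(kA) = 0.0052/(386×15.9) = 8.473×10^-7 K/W
R_outer film = 1/(h_o·A) = 1/(20.1×15.9) = 0.003129 K/W
R_total = 0.06856 K/W
Q = ΔT / R_total = 35 / 0.06856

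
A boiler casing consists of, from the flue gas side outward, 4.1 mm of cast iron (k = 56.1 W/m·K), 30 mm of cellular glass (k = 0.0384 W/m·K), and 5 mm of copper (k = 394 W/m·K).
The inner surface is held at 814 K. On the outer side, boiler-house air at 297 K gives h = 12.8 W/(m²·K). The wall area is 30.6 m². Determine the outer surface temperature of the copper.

T ≈ 344 K

Thermal resistances in series:
R_cast iron = L/(kA) = 0.0041/(56.1×30.6) = 2.388×10^-6 K/W
R_cellular glass = L/(kA) = 0.03/(0.0384×30.6) = 0.02553 K/W
R_copper = L/(kA) = 0.005/(394×30.6) = 4.147×10^-7 K/W
R_outer film = 1/(h_o·A) = 1/(12.8×30.6) = 0.002553 K/W
R_total = 0.02809 K/W;  Q = ΔT/R_total = 517/0.02809 = 18410 W
T_interface = T_inner − Q·ΣR(inner→interface) = 814 − 18400×0.02553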